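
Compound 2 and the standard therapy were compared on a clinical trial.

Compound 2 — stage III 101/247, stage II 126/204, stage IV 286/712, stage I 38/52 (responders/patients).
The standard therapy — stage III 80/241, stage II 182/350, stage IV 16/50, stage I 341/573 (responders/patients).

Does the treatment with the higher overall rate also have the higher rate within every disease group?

No

Stage III: Compound 2 101/247 = 40.9%, the standard therapy 80/241 = 33.2% → Compound 2
Stage II: Compound 2 126/204 = 61.8%, the standard therapy 182/350 = 52.0% → Compound 2
Stage IV: Compound 2 286/712 = 40.2%, the standard therapy 16/50 = 32.0% → Compound 2
Stage I: Compound 2 38/52 = 73.1%, the standard therapy 341/573 = 59.5% → Compound 2
Overall: Compound 2 551/1215 = 45.3%, the standard therapy 619/1214 = 51.0% → the standard therapy
Compound 2 wins each disease group but the standard therapy wins overall — the comparison reverses. Compound 2's patients skew toward stage IV, which has a lower base rate.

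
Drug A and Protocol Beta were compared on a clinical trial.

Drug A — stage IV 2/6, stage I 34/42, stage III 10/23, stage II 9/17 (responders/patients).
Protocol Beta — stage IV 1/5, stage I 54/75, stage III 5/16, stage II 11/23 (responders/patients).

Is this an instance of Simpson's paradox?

Stage IV: Drug A 2/6 = 33.3%, Protocol Beta 1/5 = 20.0% → Drug A
Stage I: Drug A 34/42 = 81.0%, Protocol Beta 54/75 = 72.0% → Drug A
Stage III: Drug A 10/23 = 43.5%, Protocol Beta 5/16 = 31.2% → Drug A
Stage II: Drug A 9/17 = 52.9%, Protocol Beta 11/23 = 47.8% → Drug A
Overall: Drug A 55/88 = 62.5%, Protocol Beta 71/119 = 59.7% → Drug A
Drug A wins overall and in every disease group — no reversal.

No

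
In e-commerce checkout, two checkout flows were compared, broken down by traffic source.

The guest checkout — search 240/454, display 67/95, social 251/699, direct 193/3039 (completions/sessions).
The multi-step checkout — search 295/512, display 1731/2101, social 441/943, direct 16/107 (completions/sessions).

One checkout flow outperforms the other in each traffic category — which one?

Search: the guest checkout 240/454 = 52.9%, the multi-step checkout 295/512 = 57.6% → the multi-step checkout
Display: the guest checkout 67/95 = 70.5%, the multi-step checkout 1731/2101 = 82.4% → the multi-step checkout
Social: the guest checkout 251/699 = 35.9%, the multi-step checkout 441/943 = 46.8% → the multi-step checkout
Direct: the guest checkout 193/3039 = 6.4%, the multi-step checkout 16/107 = 15.0% → the multi-step checkout
The multi-step checkout has the higher rate in all 4 groups.

the multi-step checkout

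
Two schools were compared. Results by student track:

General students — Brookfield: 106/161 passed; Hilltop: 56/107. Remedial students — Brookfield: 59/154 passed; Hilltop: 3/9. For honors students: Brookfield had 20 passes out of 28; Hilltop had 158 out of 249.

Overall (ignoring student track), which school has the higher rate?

Hilltop

General: Brookfield 106/161 = 65.8%, Hilltop 56/107 = 52.3% → Brookfield
Remedial: Brookfield 59/154 = 38.3%, Hilltop 3/9 = 33.3% → Brookfield
Honors: Brookfield 20/28 = 71.4%, Hilltop 158/249 = 63.5% → Brookfield
Overall: Brookfield 185/343 = 53.9%, Hilltop 217/365 = 59.5% → Hilltop
(Brookfield wins every student group but Hilltop wins overall — Brookfield's students skew toward the low-rate remedial group.)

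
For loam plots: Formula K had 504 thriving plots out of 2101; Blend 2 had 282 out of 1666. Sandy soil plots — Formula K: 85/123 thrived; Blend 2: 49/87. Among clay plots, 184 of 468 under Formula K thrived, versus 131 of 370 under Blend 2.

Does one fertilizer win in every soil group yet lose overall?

Loam: Formula K 504/2101 = 24.0%, Blend 2 282/1666 = 16.9% → Formula K
Sandy soil: Formula K 85/123 = 69.1%, Blend 2 49/87 = 56.3% → Formula K
Clay: Formula K 184/468 = 39.3%, Blend 2 131/370 = 35.4% → Formula K
Overall: Formula K 773/2692 = 28.7%, Blend 2 462/2123 = 21.8% → Formula K
Formula K wins overall and in every soil group — no reversal.

No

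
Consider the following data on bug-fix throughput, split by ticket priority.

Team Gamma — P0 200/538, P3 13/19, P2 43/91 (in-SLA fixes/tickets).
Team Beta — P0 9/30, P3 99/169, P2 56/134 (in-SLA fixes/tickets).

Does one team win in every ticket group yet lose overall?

Yes

P0: Team Gamma 200/538 = 37.2%, Team Beta 9/30 = 30.0% → Team Gamma
P3: Team Gamma 13/19 = 68.4%, Team Beta 99/169 = 58.6% → Team Gamma
P2: Team Gamma 43/91 = 47.3%, Team Beta 56/134 = 41.8% → Team Gamma
Overall: Team Gamma 256/648 = 39.5%, Team Beta 164/333 = 49.2% → Team Beta
Team Gamma wins each ticket group but Team Beta wins overall — the comparison reverses. Team Gamma's tickets skew toward P0, which has a lower base rate.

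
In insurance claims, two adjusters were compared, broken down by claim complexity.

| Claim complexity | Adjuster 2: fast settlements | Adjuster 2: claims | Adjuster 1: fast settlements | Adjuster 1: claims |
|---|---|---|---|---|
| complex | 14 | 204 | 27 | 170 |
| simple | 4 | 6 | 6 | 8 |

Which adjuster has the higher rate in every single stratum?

Complex: Adjuster 2 14/204 = 6.9%, Adjuster 1 27/170 = 15.9% → Adjuster 1
Simple: Adjuster 2 4/6 = 66.7%, Adjuster 1 6/8 = 75.0% → Adjuster 1
Adjuster 1 has the higher rate in both groups.

Adjuster 1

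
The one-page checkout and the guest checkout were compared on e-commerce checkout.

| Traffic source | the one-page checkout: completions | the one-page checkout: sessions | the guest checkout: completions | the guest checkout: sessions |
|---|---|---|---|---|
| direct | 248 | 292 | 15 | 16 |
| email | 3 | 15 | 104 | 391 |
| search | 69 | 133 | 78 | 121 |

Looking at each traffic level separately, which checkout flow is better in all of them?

Direct: the one-page checkout 248/292 = 84.9%, the guest checkout 15/16 = 93.8% → the guest checkout
Email: the one-page checkout 3/15 = 20.0%, the guest checkout 104/391 = 26.6% → the guest checkout
Search: the one-page checkout 69/133 = 51.9%, the guest checkout 78/121 = 64.5% → the guest checkout
The guest checkout has the higher rate in all 3 groups.

the guest checkout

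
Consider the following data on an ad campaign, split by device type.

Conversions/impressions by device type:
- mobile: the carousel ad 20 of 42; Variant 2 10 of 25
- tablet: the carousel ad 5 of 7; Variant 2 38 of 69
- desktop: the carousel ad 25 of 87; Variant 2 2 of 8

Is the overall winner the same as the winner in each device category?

Mobile: the carousel ad 20/42 = 47.6%, Variant 2 10/25 = 40.0% → the carousel ad
Tablet: the carousel ad 5/7 = 71.4%, Variant 2 38/69 = 55.1% → the carousel ad
Desktop: the carousel ad 25/87 = 28.7%, Variant 2 2/8 = 25.0% → the carousel ad
Overall: the carousel ad 50/136 = 36.8%, Variant 2 50/102 = 49.0% → Variant 2
The carousel ad wins each device group but Variant 2 wins overall — the comparison reverses. The carousel ad's impressions skew toward desktop, which has a lower base rate.

No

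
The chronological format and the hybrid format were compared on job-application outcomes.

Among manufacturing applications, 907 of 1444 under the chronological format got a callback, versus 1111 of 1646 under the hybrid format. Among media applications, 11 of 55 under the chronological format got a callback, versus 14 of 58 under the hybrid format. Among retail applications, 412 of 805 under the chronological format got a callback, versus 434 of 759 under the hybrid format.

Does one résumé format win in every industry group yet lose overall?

Manufacturing: the chronological format 907/1444 = 62.8%, the hybrid format 1111/1646 = 67.5% → the hybrid format
Media: the chronological format 11/55 = 20.0%, the hybrid format 14/58 = 24.1% → the hybrid format
Retail: the chronological format 412/805 = 51.2%, the hybrid format 434/759 = 57.2% → the hybrid format
Overall: the chronological format 1330/2304 = 57.7%, the hybrid format 1559/2463 = 63.3% → the hybrid format
The hybrid format wins overall and in every industry group — no reversal.

No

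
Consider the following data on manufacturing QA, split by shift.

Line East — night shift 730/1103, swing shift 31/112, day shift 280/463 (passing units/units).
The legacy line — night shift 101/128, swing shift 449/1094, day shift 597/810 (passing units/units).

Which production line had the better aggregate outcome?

Night shift: Line East 730/1103 = 66.2%, the legacy line 101/128 = 78.9% → the legacy line
Swing shift: Line East 31/112 = 27.7%, the legacy line 449/1094 = 41.0% → the legacy line
Day shift: Line East 280/463 = 60.5%, the legacy line 597/810 = 73.7% → the legacy line
Overall: Line East 1041/1678 = 62.0%, the legacy line 1147/2032 = 56.4% → Line East
(The legacy line wins every shift group but Line East wins overall — the legacy line's units skew toward the low-rate swing shift group.)

Line East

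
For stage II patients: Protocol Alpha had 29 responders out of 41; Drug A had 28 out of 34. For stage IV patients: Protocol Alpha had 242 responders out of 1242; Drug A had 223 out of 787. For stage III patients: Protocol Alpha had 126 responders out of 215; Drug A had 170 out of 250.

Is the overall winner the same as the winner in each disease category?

Yes

Stage II: Protocol Alpha 29/41 = 70.7%, Drug A 28/34 = 82.4% → Drug A
Stage IV: Protocol Alpha 242/1242 = 19.5%, Drug A 223/787 = 28.3% → Drug A
Stage III: Protocol Alpha 126/215 = 58.6%, Drug A 170/250 = 68.0% → Drug A
Overall: Protocol Alpha 397/1498 = 26.5%, Drug A 421/1071 = 39.3% → Drug A
Drug A wins overall and in every disease group — no reversal.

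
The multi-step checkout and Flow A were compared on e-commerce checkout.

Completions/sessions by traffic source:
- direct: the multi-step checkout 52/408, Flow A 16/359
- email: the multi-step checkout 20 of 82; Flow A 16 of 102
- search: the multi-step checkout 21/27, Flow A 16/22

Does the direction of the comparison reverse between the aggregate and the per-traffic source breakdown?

Direct: the multi-step checkout 52/408 = 12.7%, Flow A 16/359 = 4.5% → the multi-step checkout
Email: the multi-step checkout 20/82 = 24.4%, Flow A 16/102 = 15.7% → the multi-step checkout
Search: the multi-step checkout 21/27 = 77.8%, Flow A 16/22 = 72.7% → the multi-step checkout
Overall: the multi-step checkout 93/517 = 18.0%, Flow A 48/483 = 9.9% → the multi-step checkout
The multi-step checkout wins overall and in every traffic group — no reversal.

No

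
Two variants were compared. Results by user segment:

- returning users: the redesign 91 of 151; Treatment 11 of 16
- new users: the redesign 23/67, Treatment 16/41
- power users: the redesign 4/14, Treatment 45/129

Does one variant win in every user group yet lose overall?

Yes

Returning users: the redesign 91/151 = 60.3%, Treatment 11/16 = 68.8% → Treatment
New users: the redesign 23/67 = 34.3%, Treatment 16/41 = 39.0% → Treatment
Power users: the redesign 4/14 = 28.6%, Treatment 45/129 = 34.9% → Treatment
Overall: the redesign 118/232 = 50.9%, Treatment 72/186 = 38.7% → the redesign
Treatment wins each user group but the redesign wins overall — the comparison reverses. Treatment's views skew toward power users, which has a lower base rate.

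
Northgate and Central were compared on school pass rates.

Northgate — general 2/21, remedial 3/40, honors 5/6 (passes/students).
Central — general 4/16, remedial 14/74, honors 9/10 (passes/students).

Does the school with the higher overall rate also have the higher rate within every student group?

General: Northgate 2/21 = 9.5%, Central 4/16 = 25.0% → Central
Remedial: Northgate 3/40 = 7.5%, Central 14/74 = 18.9% → Central
Honors: Northgate 5/6 = 83.3%, Central 9/10 = 90.0% → Central
Overall: Northgate 10/67 = 14.9%, Central 27/100 = 27.0% → Central
Central wins overall and in every student group — no reversal.

Yes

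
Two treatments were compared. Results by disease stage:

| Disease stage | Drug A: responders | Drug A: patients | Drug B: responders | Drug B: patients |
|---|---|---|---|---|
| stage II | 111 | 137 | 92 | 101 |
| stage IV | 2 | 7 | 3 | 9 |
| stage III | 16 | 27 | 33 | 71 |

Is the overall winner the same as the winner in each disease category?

Stage II: Drug A 111/137 = 81.0%, Drug B 92/101 = 91.1% → Drug B
Stage IV: Drug A 2/7 = 28.6%, Drug B 3/9 = 33.3% → Drug B
Stage III: Drug A 16/27 = 59.3%, Drug B 33/71 = 46.5% → Drug A
Overall: Drug A 129/171 = 75.4%, Drug B 128/181 = 70.7% → Drug A
Neither sweeps: Drug A wins 1 of 3 groups, Drug B wins 2. Drug A wins overall but not every group — no Simpson reversal.

No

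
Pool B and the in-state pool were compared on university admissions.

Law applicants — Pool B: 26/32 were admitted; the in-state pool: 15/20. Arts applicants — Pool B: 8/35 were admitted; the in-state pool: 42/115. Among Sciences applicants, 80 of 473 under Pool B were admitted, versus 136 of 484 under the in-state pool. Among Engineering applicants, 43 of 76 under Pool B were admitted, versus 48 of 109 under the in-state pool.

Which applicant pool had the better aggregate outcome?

the in-state pool

Law: Pool B 26/32 = 81.2%, the in-state pool 15/20 = 75.0% → Pool B
Arts: Pool B 8/35 = 22.9%, the in-state pool 42/115 = 36.5% → the in-state pool
Sciences: Pool B 80/473 = 16.9%, the in-state pool 136/484 = 28.1% → the in-state pool
Engineering: Pool B 43/76 = 56.6%, the in-state pool 48/109 = 44.0% → Pool B
Overall: Pool B 157/616 = 25.5%, the in-state pool 241/728 = 33.1% → the in-state pool
(Neither sweeps every department group, but the in-state pool has the higher pooled rate.)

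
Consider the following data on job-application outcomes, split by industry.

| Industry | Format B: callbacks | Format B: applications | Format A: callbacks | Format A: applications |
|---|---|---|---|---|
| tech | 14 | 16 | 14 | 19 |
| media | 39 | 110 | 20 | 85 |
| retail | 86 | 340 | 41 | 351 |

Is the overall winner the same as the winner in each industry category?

Yes

Tech: Format B 14/16 = 87.5%, Format A 14/19 = 73.7% → Format B
Media: Format B 39/110 = 35.5%, Format A 20/85 = 23.5% → Format B
Retail: Format B 86/340 = 25.3%, Format A 41/351 = 11.7% → Format B
Overall: Format B 139/466 = 29.8%, Format A 75/455 = 16.5% → Format B
Format B wins overall and in every industry group — no reversal.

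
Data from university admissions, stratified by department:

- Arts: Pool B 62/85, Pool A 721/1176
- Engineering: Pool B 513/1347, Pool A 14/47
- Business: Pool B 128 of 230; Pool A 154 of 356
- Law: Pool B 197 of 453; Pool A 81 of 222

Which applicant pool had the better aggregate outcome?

Arts: Pool B 62/85 = 72.9%, Pool A 721/1176 = 61.3% → Pool B
Engineering: Pool B 513/1347 = 38.1%, Pool A 14/47 = 29.8% → Pool B
Business: Pool B 128/230 = 55.7%, Pool A 154/356 = 43.3% → Pool B
Law: Pool B 197/453 = 43.5%, Pool A 81/222 = 36.5% → Pool B
Overall: Pool B 900/2115 = 42.6%, Pool A 970/1801 = 53.9% → Pool A
(Pool B wins every department group but Pool A wins overall — Pool B's applicants skew toward the low-rate Engineering group.)

Pool A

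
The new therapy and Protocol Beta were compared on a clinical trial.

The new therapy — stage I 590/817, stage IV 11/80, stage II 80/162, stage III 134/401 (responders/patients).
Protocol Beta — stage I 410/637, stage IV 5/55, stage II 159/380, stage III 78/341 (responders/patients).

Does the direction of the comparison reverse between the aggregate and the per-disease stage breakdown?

Stage I: the new therapy 590/817 = 72.2%, Protocol Beta 410/637 = 64.4% → the new therapy
Stage IV: the new therapy 11/80 = 13.8%, Protocol Beta 5/55 = 9.1% → the new therapy
Stage II: the new therapy 80/162 = 49.4%, Protocol Beta 159/380 = 41.8% → the new therapy
Stage III: the new therapy 134/401 = 33.4%, Protocol Beta 78/341 = 22.9% → the new therapy
Overall: the new therapy 815/1460 = 55.8%, Protocol Beta 652/1413 = 46.1% → the new therapy
The new therapy wins overall and in every disease group — no reversal.

No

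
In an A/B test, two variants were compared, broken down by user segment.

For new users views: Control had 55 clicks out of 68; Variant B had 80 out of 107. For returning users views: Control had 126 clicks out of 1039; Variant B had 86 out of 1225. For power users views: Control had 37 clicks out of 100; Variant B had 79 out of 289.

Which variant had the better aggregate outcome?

Control

New users: Control 55/68 = 80.9%, Variant B 80/107 = 74.8% → Control
Returning users: Control 126/1039 = 12.1%, Variant B 86/1225 = 7.0% → Control
Power users: Control 37/100 = 37.0%, Variant B 79/289 = 27.3% → Control
Overall: Control 218/1207 = 18.1%, Variant B 245/1621 = 15.1% → Control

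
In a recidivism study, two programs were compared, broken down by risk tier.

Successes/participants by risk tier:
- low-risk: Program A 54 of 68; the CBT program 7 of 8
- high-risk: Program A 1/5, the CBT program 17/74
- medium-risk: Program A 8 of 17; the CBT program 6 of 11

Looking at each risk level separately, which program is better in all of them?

the CBT program

Low-risk: Program A 54/68 = 79.4%, the CBT program 7/8 = 87.5% → the CBT program
High-risk: Program A 1/5 = 20.0%, the CBT program 17/74 = 23.0% → the CBT program
Medium-risk: Program A 8/17 = 47.1%, the CBT program 6/11 = 54.5% → the CBT program
The CBT program has the higher rate in all 3 groups.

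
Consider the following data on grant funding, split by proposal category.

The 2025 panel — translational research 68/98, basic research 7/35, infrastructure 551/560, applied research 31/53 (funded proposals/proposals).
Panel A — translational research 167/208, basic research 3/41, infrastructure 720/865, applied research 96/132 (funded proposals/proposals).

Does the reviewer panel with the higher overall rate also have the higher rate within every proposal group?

No

Translational research: the 2025 panel 68/98 = 69.4%, Panel A 167/208 = 80.3% → Panel A
Basic research: the 2025 panel 7/35 = 20.0%, Panel A 3/41 = 7.3% → the 2025 panel
Infrastructure: the 2025 panel 551/560 = 98.4%, Panel A 720/865 = 83.2% → the 2025 panel
Applied research: the 2025 panel 31/53 = 58.5%, Panel A 96/132 = 72.7% → Panel A
Overall: the 2025 panel 657/746 = 88.1%, Panel A 986/1246 = 79.1% → the 2025 panel
Neither sweeps: the 2025 panel wins 2 of 4 groups, Panel A wins 2. The 2025 panel wins overall but not every group — no Simpson reversal.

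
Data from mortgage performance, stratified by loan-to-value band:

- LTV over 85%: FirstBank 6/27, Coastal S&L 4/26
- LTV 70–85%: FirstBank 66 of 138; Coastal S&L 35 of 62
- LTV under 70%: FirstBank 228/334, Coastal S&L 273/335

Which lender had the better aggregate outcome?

LTV over 85%: FirstBank 6/27 = 22.2%, Coastal S&L 4/26 = 15.4% → FirstBank
LTV 70–85%: FirstBank 66/138 = 47.8%, Coastal S&L 35/62 = 56.5% → Coastal S&L
LTV under 70%: FirstBank 228/334 = 68.3%, Coastal S&L 273/335 = 81.5% → Coastal S&L
Overall: FirstBank 300/499 = 60.1%, Coastal S&L 312/423 = 73.8% → Coastal S&L
(Neither sweeps every loan-to-value group, but Coastal S&L has the higher pooled rate.)

Coastal S&L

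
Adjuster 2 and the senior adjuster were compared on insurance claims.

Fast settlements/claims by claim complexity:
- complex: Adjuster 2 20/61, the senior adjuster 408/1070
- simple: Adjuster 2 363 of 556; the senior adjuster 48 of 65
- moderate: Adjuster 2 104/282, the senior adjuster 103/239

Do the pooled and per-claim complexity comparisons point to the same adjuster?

No

Complex: Adjuster 2 20/61 = 32.8%, the senior adjuster 408/1070 = 38.1% → the senior adjuster
Simple: Adjuster 2 363/556 = 65.3%, the senior adjuster 48/65 = 73.8% → the senior adjuster
Moderate: Adjuster 2 104/282 = 36.9%, the senior adjuster 103/239 = 43.1% → the senior adjuster
Overall: Adjuster 2 487/899 = 54.2%, the senior adjuster 559/1374 = 40.7% → Adjuster 2
The senior adjuster wins each claim group but Adjuster 2 wins overall — the comparison reverses. The senior adjuster's claims skew toward complex, which has a lower base rate.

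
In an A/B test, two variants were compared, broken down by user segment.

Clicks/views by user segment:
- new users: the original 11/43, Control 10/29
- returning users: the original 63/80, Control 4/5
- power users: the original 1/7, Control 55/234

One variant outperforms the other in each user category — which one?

Control

New users: the original 11/43 = 25.6%, Control 10/29 = 34.5% → Control
Returning users: the original 63/80 = 78.8%, Control 4/5 = 80.0% → Control
Power users: the original 1/7 = 14.3%, Control 55/234 = 23.5% → Control
Control has the higher rate in all 3 groups.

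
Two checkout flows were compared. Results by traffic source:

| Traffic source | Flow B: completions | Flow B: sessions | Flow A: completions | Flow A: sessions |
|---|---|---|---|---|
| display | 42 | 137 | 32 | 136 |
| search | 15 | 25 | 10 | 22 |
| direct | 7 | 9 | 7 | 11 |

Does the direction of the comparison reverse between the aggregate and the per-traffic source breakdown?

Display: Flow B 42/137 = 30.7%, Flow A 32/136 = 23.5% → Flow B
Search: Flow B 15/25 = 60.0%, Flow A 10/22 = 45.5% → Flow B
Direct: Flow B 7/9 = 77.8%, Flow A 7/11 = 63.6% → Flow B
Overall: Flow B 64/171 = 37.4%, Flow A 49/169 = 29.0% → Flow B
Flow B wins overall and in every traffic group — no reversal.

No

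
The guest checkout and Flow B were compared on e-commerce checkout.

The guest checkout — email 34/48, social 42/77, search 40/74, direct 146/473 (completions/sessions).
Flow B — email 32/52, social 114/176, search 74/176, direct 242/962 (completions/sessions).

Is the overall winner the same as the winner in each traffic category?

Email: the guest checkout 34/48 = 70.8%, Flow B 32/52 = 61.5% → the guest checkout
Social: the guest checkout 42/77 = 54.5%, Flow B 114/176 = 64.8% → Flow B
Search: the guest checkout 40/74 = 54.1%, Flow B 74/176 = 42.0% → the guest checkout
Direct: the guest checkout 146/473 = 30.9%, Flow B 242/962 = 25.2% → the guest checkout
Overall: the guest checkout 262/672 = 39.0%, Flow B 462/1366 = 33.8% → the guest checkout
Neither sweeps: the guest checkout wins 3 of 4 groups, Flow B wins 1. The guest checkout wins overall but not every group — no Simpson reversal.

No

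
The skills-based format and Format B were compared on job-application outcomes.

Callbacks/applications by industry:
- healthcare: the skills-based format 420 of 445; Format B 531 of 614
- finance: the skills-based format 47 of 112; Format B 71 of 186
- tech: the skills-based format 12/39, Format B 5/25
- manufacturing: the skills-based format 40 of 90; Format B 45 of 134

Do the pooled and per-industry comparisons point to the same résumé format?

Yes

Healthcare: the skills-based format 420/445 = 94.4%, Format B 531/614 = 86.5% → the skills-based format
Finance: the skills-based format 47/112 = 42.0%, Format B 71/186 = 38.2% → the skills-based format
Tech: the skills-based format 12/39 = 30.8%, Format B 5/25 = 20.0% → the skills-based format
Manufacturing: the skills-based format 40/90 = 44.4%, Format B 45/134 = 33.6% → the skills-based format
Overall: the skills-based format 519/686 = 75.7%, Format B 652/959 = 68.0% → the skills-based format
The skills-based format wins overall and in every industry group — no reversal.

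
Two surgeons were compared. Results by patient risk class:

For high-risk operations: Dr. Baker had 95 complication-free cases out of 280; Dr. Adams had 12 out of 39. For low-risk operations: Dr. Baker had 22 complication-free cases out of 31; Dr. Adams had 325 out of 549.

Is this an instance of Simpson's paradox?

High-risk: Dr. Baker 95/280 = 33.9%, Dr. Adams 12/39 = 30.8% → Dr. Baker
Low-risk: Dr. Baker 22/31 = 71.0%, Dr. Adams 325/549 = 59.2% → Dr. Baker
Overall: Dr. Baker 117/311 = 37.6%, Dr. Adams 337/588 = 57.3% → Dr. Adams
Dr. Baker wins each patient risk group but Dr. Adams wins overall — the comparison reverses. Dr. Baker's operations skew toward high-risk, which has a lower base rate.

Yes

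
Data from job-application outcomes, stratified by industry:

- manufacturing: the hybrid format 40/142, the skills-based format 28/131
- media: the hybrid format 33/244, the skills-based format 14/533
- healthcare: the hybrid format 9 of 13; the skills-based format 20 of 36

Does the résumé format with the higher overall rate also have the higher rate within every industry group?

Yes

Manufacturing: the hybrid format 40/142 = 28.2%, the skills-based format 28/131 = 21.4% → the hybrid format
Media: the hybrid format 33/244 = 13.5%, the skills-based format 14/533 = 2.6% → the hybrid format
Healthcare: the hybrid format 9/13 = 69.2%, the skills-based format 20/36 = 55.6% → the hybrid format
Overall: the hybrid format 82/399 = 20.6%, the skills-based format 62/700 = 8.9% → the hybrid format
The hybrid format wins overall and in every industry group — no reversal.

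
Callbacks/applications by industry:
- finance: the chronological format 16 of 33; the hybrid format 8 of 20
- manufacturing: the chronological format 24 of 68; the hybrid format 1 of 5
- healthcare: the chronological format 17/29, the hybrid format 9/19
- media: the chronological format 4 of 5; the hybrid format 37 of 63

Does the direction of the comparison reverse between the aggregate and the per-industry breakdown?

Yes

Finance: the chronological format 16/33 = 48.5%, the hybrid format 8/20 = 40.0% → the chronological format
Manufacturing: the chronological format 24/68 = 35.3%, the hybrid format 1/5 = 20.0% → the chronological format
Healthcare: the chronological format 17/29 = 58.6%, the hybrid format 9/19 = 47.4% → the chronological format
Media: the chronological format 4/5 = 80.0%, the hybrid format 37/63 = 58.7% → the chronological format
Overall: the chronological format 61/135 = 45.2%, the hybrid format 55/107 = 51.4% → the hybrid format
The chronological format wins each industry group but the hybrid format wins overall — the comparison reverses. The chronological format's applications skew toward manufacturing, which has a lower base rate.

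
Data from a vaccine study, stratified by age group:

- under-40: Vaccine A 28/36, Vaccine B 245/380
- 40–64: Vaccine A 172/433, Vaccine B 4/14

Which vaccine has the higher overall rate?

Under-40: Vaccine A 28/36 = 77.8%, Vaccine B 245/380 = 64.5% → Vaccine A
40–64: Vaccine A 172/433 = 39.7%, Vaccine B 4/14 = 28.6% → Vaccine A
Overall: Vaccine A 200/469 = 42.6%, Vaccine B 249/394 = 63.2% → Vaccine B
(Vaccine A wins every age group but Vaccine B wins overall — Vaccine A's recipients skew toward the low-rate 40–64 group.)

Vaccine B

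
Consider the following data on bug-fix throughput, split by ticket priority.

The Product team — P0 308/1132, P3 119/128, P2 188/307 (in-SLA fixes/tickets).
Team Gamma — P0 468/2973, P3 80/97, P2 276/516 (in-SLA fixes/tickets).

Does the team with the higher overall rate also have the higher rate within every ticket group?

P0: the Product team 308/1132 = 27.2%, Team Gamma 468/2973 = 15.7% → the Product team
P3: the Product team 119/128 = 93.0%, Team Gamma 80/97 = 82.5% → the Product team
P2: the Product team 188/307 = 61.2%, Team Gamma 276/516 = 53.5% → the Product team
Overall: the Product team 615/1567 = 39.2%, Team Gamma 824/3586 = 23.0% → the Product team
The Product team wins overall and in every ticket group — no reversal.

Yes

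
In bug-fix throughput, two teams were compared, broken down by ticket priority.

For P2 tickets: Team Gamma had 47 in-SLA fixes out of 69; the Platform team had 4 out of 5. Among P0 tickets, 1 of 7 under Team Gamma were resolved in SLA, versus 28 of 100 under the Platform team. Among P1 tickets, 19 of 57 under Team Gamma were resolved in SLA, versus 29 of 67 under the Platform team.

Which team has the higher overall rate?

P2: Team Gamma 47/69 = 68.1%, the Platform team 4/5 = 80.0% → the Platform team
P0: Team Gamma 1/7 = 14.3%, the Platform team 28/100 = 28.0% → the Platform team
P1: Team Gamma 19/57 = 33.3%, the Platform team 29/67 = 43.3% → the Platform team
Overall: Team Gamma 67/133 = 50.4%, the Platform team 61/172 = 35.5% → Team Gamma
(The Platform team wins every ticket group but Team Gamma wins overall — the Platform team's tickets skew toward the low-rate P0 group.)

Team Gamma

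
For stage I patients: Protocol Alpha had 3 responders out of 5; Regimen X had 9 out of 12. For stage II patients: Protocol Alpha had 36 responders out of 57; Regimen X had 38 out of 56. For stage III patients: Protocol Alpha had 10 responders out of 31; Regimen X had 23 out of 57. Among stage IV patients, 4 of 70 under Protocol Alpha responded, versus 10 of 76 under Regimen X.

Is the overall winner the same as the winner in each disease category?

Yes

Stage I: Protocol Alpha 3/5 = 60.0%, Regimen X 9/12 = 75.0% → Regimen X
Stage II: Protocol Alpha 36/57 = 63.2%, Regimen X 38/56 = 67.9% → Regimen X
Stage III: Protocol Alpha 10/31 = 32.3%, Regimen X 23/57 = 40.4% → Regimen X
Stage IV: Protocol Alpha 4/70 = 5.7%, Regimen X 10/76 = 13.2% → Regimen X
Overall: Protocol Alpha 53/163 = 32.5%, Regimen X 80/201 = 39.8% → Regimen X
Regimen X wins overall and in every disease group — no reversal.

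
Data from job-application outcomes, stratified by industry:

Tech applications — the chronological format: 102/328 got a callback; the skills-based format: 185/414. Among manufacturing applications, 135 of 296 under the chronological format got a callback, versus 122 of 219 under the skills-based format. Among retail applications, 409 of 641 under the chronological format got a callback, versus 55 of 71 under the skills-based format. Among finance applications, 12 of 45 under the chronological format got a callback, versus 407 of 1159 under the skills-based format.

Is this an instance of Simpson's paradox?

Yes

Tech: the chronological format 102/328 = 31.1%, the skills-based format 185/414 = 44.7% → the skills-based format
Manufacturing: the chronological format 135/296 = 45.6%, the skills-based format 122/219 = 55.7% → the skills-based format
Retail: the chronological format 409/641 = 63.8%, the skills-based format 55/71 = 77.5% → the skills-based format
Finance: the chronological format 12/45 = 26.7%, the skills-based format 407/1159 = 35.1% → the skills-based format
Overall: the chronological format 658/1310 = 50.2%, the skills-based format 769/1863 = 41.3% → the chronological format
The skills-based format wins each industry group but the chronological format wins overall — the comparison reverses. The skills-based format's applications skew toward finance, which has a lower base rate.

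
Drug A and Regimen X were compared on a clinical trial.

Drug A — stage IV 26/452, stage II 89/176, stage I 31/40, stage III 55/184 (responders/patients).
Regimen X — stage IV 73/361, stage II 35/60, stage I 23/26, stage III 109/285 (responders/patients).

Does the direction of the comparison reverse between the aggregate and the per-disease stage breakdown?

Stage IV: Drug A 26/452 = 5.8%, Regimen X 73/361 = 20.2% → Regimen X
Stage II: Drug A 89/176 = 50.6%, Regimen X 35/60 = 58.3% → Regimen X
Stage I: Drug A 31/40 = 77.5%, Regimen X 23/26 = 88.5% → Regimen X
Stage III: Drug A 55/184 = 29.9%, Regimen X 109/285 = 38.2% → Regimen X
Overall: Drug A 201/852 = 23.6%, Regimen X 240/732 = 32.8% → Regimen X
Regimen X wins overall and in every disease group — no reversal.

No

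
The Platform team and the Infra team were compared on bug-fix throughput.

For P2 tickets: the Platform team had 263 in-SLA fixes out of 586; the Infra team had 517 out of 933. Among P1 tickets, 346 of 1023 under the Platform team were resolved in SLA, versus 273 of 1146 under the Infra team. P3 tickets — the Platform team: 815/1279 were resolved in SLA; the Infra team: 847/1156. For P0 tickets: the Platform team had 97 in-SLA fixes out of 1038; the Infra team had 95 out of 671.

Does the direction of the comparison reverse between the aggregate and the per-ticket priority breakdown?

No

P2: the Platform team 263/586 = 44.9%, the Infra team 517/933 = 55.4% → the Infra team
P1: the Platform team 346/1023 = 33.8%, the Infra team 273/1146 = 23.8% → the Platform team
P3: the Platform team 815/1279 = 63.7%, the Infra team 847/1156 = 73.3% → the Infra team
P0: the Platform team 97/1038 = 9.3%, the Infra team 95/671 = 14.2% → the Infra team
Overall: the Platform team 1521/3926 = 38.7%, the Infra team 1732/3906 = 44.3% → the Infra team
Neither sweeps: the Platform team wins 1 of 4 groups, the Infra team wins 3. The Infra team wins overall but not every group — no Simpson reversal.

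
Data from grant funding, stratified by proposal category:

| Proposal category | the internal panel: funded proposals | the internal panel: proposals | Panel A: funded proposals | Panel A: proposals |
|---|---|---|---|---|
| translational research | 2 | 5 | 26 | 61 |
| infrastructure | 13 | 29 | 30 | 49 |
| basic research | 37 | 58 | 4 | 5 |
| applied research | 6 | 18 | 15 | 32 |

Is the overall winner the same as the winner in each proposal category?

No

Translational research: the internal panel 2/5 = 40.0%, Panel A 26/61 = 42.6% → Panel A
Infrastructure: the internal panel 13/29 = 44.8%, Panel A 30/49 = 61.2% → Panel A
Basic research: the internal panel 37/58 = 63.8%, Panel A 4/5 = 80.0% → Panel A
Applied research: the internal panel 6/18 = 33.3%, Panel A 15/32 = 46.9% → Panel A
Overall: the internal panel 58/110 = 52.7%, Panel A 75/147 = 51.0% → the internal panel
Panel A wins each proposal group but the internal panel wins overall — the comparison reverses. Panel A's proposals skew toward translational research, which has a lower base rate.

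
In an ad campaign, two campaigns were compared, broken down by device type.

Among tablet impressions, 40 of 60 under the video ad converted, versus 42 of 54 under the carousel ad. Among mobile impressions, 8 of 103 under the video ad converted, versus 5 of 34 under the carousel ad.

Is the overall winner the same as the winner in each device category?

Yes

Tablet: the video ad 40/60 = 66.7%, the carousel ad 42/54 = 77.8% → the carousel ad
Mobile: the video ad 8/103 = 7.8%, the carousel ad 5/34 = 14.7% → the carousel ad
Overall: the video ad 48/163 = 29.4%, the carousel ad 47/88 = 53.4% → the carousel ad
The carousel ad wins overall and in every device group — no reversal.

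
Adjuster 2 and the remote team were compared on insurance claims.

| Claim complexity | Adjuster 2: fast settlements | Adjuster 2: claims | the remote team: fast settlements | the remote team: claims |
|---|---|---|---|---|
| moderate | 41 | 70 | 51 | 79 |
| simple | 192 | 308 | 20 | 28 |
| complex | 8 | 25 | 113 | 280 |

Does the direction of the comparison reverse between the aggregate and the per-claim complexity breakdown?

Moderate: Adjuster 2 41/70 = 58.6%, the remote team 51/79 = 64.6% → the remote team
Simple: Adjuster 2 192/308 = 62.3%, the remote team 20/28 = 71.4% → the remote team
Complex: Adjuster 2 8/25 = 32.0%, the remote team 113/280 = 40.4% → the remote team
Overall: Adjuster 2 241/403 = 59.8%, the remote team 184/387 = 47.5% → Adjuster 2
The remote team wins each claim group but Adjuster 2 wins overall — the comparison reverses. The remote team's claims skew toward complex, which has a lower base rate.

Yes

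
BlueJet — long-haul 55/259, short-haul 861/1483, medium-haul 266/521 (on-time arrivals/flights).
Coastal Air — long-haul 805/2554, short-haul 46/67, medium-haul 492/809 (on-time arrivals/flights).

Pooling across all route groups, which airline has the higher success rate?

Long-haul: BlueJet 55/259 = 21.2%, Coastal Air 805/2554 = 31.5% → Coastal Air
Short-haul: BlueJet 861/1483 = 58.1%, Coastal Air 46/67 = 68.7% → Coastal Air
Medium-haul: BlueJet 266/521 = 51.1%, Coastal Air 492/809 = 60.8% → Coastal Air
Overall: BlueJet 1182/2263 = 52.2%, Coastal Air 1343/3430 = 39.2% → BlueJet
(Coastal Air wins every route group but BlueJet wins overall — Coastal Air's flights skew toward the low-rate long-haul group.)

BlueJet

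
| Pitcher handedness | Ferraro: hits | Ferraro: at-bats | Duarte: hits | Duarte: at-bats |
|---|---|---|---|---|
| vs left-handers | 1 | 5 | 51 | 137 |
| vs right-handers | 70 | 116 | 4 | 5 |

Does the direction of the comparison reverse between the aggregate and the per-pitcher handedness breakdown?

Vs left-handers: Ferraro 1/5 = 20.0%, Duarte 51/137 = 37.2% → Duarte
Vs right-handers: Ferraro 70/116 = 60.3%, Duarte 4/5 = 80.0% → Duarte
Overall: Ferraro 71/121 = 58.7%, Duarte 55/142 = 38.7% → Ferraro
Duarte wins each pitcher group but Ferraro wins overall — the comparison reverses. Duarte's at-bats skew toward vs left-handers, which has a lower base rate.

Yes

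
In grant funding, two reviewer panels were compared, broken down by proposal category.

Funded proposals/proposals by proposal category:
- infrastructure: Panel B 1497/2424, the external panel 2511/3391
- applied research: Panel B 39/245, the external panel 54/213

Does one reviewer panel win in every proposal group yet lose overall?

No

Infrastructure: Panel B 1497/2424 = 61.8%, the external panel 2511/3391 = 74.0% → the external panel
Applied research: Panel B 39/245 = 15.9%, the external panel 54/213 = 25.4% → the external panel
Overall: Panel B 1536/2669 = 57.5%, the external panel 2565/3604 = 71.2% → the external panel
The external panel wins overall and in every proposal group — no reversal.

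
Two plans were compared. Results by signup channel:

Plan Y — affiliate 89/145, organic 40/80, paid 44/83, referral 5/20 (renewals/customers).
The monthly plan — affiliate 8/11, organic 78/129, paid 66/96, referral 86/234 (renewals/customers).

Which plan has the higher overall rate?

Affiliate: Plan Y 89/145 = 61.4%, the monthly plan 8/11 = 72.7% → the monthly plan
Organic: Plan Y 40/80 = 50.0%, the monthly plan 78/129 = 60.5% → the monthly plan
Paid: Plan Y 44/83 = 53.0%, the monthly plan 66/96 = 68.8% → the monthly plan
Referral: Plan Y 5/20 = 25.0%, the monthly plan 86/234 = 36.8% → the monthly plan
Overall: Plan Y 178/328 = 54.3%, the monthly plan 238/470 = 50.6% → Plan Y
(The monthly plan wins every signup group but Plan Y wins overall — the monthly plan's customers skew toward the low-rate referral group.)

Plan Y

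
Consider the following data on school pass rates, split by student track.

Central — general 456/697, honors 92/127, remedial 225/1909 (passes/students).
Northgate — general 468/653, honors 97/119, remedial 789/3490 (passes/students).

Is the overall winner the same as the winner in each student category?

General: Central 456/697 = 65.4%, Northgate 468/653 = 71.7% → Northgate
Honors: Central 92/127 = 72.4%, Northgate 97/119 = 81.5% → Northgate
Remedial: Central 225/1909 = 11.8%, Northgate 789/3490 = 22.6% → Northgate
Overall: Central 773/2733 = 28.3%, Northgate 1354/4262 = 31.8% → Northgate
Northgate wins overall and in every student group — no reversal.

Yes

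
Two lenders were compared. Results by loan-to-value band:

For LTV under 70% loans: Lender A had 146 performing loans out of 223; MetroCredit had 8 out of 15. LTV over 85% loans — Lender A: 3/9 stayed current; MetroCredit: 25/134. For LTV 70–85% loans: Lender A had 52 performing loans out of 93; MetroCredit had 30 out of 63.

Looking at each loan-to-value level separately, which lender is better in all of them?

LTV under 70%: Lender A 146/223 = 65.5%, MetroCredit 8/15 = 53.3% → Lender A
LTV over 85%: Lender A 3/9 = 33.3%, MetroCredit 25/134 = 18.7% → Lender A
LTV 70–85%: Lender A 52/93 = 55.9%, MetroCredit 30/63 = 47.6% → Lender A
Lender A has the higher rate in all 3 groups.

Lender A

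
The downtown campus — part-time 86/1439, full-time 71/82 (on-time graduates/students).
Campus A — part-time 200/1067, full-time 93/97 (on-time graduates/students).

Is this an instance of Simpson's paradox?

No

Part-time: the downtown campus 86/1439 = 6.0%, Campus A 200/1067 = 18.7% → Campus A
Full-time: the downtown campus 71/82 = 86.6%, Campus A 93/97 = 95.9% → Campus A
Overall: the downtown campus 157/1521 = 10.3%, Campus A 293/1164 = 25.2% → Campus A
Campus A wins overall and in every enrollment group — no reversal.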